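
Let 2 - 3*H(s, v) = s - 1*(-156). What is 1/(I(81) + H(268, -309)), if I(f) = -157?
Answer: -3/893 ≈ -0.0033595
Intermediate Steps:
H(s, v) = -154/3 - s/3 (H(s, v) = ⅔ - (s - 1*(-156))/3 = ⅔ - (s + 156)/3 = ⅔ - (156 + s)/3 = ⅔ + (-52 - s/3) = -154/3 - s/3)
1/(I(81) + H(268, -309)) = 1/(-157 + (-154/3 - ⅓*268)) = 1/(-157 + (-154/3 - 268/3)) = 1/(-157 - 422/3) = 1/(-893/3) = -3/893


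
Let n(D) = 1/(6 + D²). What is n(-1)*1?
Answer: ⅐ ≈ 0.14286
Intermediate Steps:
n(-1)*1 = 1/(6 + (-1)²) = 1/(6 + 1) = 1/7 = (⅐)*1 = ⅐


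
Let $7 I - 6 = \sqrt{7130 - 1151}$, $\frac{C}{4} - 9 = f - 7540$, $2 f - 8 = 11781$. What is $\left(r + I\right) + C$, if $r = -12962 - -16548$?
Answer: $- \frac{20714}{7} + \frac{\sqrt{5979}}{7} \approx -2948.1$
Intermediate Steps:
$f = \frac{11789}{2}$ ($f = 4 + \frac{1}{2} \cdot 11781 = 4 + \frac{11781}{2} = \frac{11789}{2} \approx 5894.5$)
$r = 3586$ ($r = -12962 + 16548 = 3586$)
$C = -6546$ ($C = 36 + 4 \left(\frac{11789}{2} - 7540\right) = 36 + 4 \left(- \frac{3291}{2}\right) = 36 - 6582 = -6546$)
$I = \frac{6}{7} + \frac{\sqrt{5979}}{7}$ ($I = \frac{6}{7} + \frac{\sqrt{7130 - 1151}}{7} = \frac{6}{7} + \frac{\sqrt{5979}}{7} \approx 11.903$)
$\left(r + I\right) + C = \left(3586 + \left(\frac{6}{7} + \frac{\sqrt{5979}}{7}\right)\right) - 6546 = \left(\frac{25108}{7} + \frac{\sqrt{5979}}{7}\right) - 6546 = - \frac{20714}{7} + \frac{\sqrt{5979}}{7}$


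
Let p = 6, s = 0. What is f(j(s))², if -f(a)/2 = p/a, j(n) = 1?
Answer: 144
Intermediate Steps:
f(a) = -12/a
f(j(s))² = (-12/1)² = (-12*1)² = (-12)² = 144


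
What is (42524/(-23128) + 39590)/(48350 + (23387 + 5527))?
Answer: 228898749/446740448 ≈ 0.51237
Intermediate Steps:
(42524/(-23128) + 39590)/(48350 + (23387 + 5527)) = (42524*(-1/23128) + 39590)/(48350 + 28914) = (-10631/5782 + 39590)/77264 = (228898749/5782)*(1/77264) = 228898749/446740448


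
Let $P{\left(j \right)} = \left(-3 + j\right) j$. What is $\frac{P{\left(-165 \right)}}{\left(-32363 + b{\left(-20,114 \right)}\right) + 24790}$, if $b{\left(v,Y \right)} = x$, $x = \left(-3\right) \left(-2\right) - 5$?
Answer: $- \frac{2310}{631} \approx -3.6609$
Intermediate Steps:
$P{\left(j \right)} = j \left(-3 + j\right)$
$x = 1$ ($x = 6 - 5 = 1$)
$b{\left(v,Y \right)} = 1$
$\frac{P{\left(-165 \right)}}{\left(-32363 + b{\left(-20,114 \right)}\right) + 24790} = \frac{\left(-165\right) \left(-3 - 165\right)}{\left(-32363 + 1\right) + 24790} = \frac{\left(-165\right) \left(-168\right)}{-32362 + 24790} = \frac{27720}{-7572} = 27720 \left(- \frac{1}{7572}\right) = - \frac{2310}{631}$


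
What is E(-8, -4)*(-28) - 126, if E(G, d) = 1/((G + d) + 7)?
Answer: -602/5 ≈ -120.40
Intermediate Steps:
E(G, d) = 1/(7 + G + d)
E(-8, -4)*(-28) - 126 = -28/(7 - 8 - 4) - 126 = -28/(-5) - 126 = -1/5*(-28) - 126 = 28/5 - 126 = -602/5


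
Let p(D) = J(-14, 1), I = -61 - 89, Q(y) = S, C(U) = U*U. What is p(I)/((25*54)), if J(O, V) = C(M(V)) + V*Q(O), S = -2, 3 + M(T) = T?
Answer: 1/675 ≈ 0.0014815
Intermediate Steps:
M(T) = -3 + T
C(U) = U²
Q(y) = -2
I = -150
J(O, V) = (-3 + V)² - 2*V (J(O, V) = (-3 + V)² + V*(-2) = (-3 + V)² - 2*V)
p(D) = 2 (p(D) = (-3 + 1)² - 2*1 = (-2)² - 2 = 4 - 2 = 2)
p(I)/((25*54)) = 2/((25*54)) = 2/1350 = 2*(1/1350) = 1/675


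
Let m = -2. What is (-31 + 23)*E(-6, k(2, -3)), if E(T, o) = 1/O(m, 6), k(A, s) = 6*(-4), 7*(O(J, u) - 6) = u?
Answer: -7/6 ≈ -1.1667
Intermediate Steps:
O(J, u) = 6 + u/7
k(A, s) = -24
E(T, o) = 7/48 (E(T, o) = 1/(6 + (⅐)*6) = 1/(6 + 6/7) = 1/(48/7) = 7/48)
(-31 + 23)*E(-6, k(2, -3)) = (-31 + 23)*(7/48) = -8*7/48 = -7/6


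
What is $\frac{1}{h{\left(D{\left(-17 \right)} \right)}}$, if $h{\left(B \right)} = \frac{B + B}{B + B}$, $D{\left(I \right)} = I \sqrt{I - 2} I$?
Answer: $1$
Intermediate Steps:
$D{\left(I \right)} = I^{2} \sqrt{-2 + I}$ ($D{\left(I \right)} = I \sqrt{-2 + I} I = I^{2} \sqrt{-2 + I}$)
$h{\left(B \right)} = 1$ ($h{\left(B \right)} = \frac{2 B}{2 B} = 2 B \frac{1}{2 B} = 1$)
$\frac{1}{h{\left(D{\left(-17 \right)} \right)}} = 1^{-1} = 1$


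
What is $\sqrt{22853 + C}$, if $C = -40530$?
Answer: $i \sqrt{17677} \approx 132.95 i$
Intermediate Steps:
$\sqrt{22853 + C} = \sqrt{22853 - 40530} = \sqrt{-17677} = i \sqrt{17677}$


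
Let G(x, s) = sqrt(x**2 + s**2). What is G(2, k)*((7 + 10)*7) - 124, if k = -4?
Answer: -124 + 238*sqrt(5) ≈ 408.18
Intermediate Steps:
G(x, s) = sqrt(s**2 + x**2)
G(2, k)*((7 + 10)*7) - 124 = sqrt((-4)**2 + 2**2)*((7 + 10)*7) - 124 = sqrt(16 + 4)*(17*7) - 124 = sqrt(20)*119 - 124 = (2*sqrt(5))*119 - 124 = 238*sqrt(5) - 124 = -124 + 238*sqrt(5)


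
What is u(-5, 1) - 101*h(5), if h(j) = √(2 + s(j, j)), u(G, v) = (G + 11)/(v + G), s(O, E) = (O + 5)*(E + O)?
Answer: -3/2 - 101*√102 ≈ -1021.5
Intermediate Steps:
s(O, E) = (5 + O)*(E + O)
u(G, v) = (11 + G)/(G + v)
h(j) = √(2 + 2*j² + 10*j) (h(j) = √(2 + (j² + 5*j + 5*j + j*j)) = √(2 + (j² + 5*j + 5*j + j²)) = √(2 + (2*j² + 10*j)) = √(2 + 2*j² + 10*j))
u(-5, 1) - 101*h(5) = (11 - 5)/(-5 + 1) - 101*√(2 + 2*5² + 10*5) = 6/(-4) - 101*√(2 + 2*25 + 50) = -¼*6 - 101*√(2 + 50 + 50) = -3/2 - 101*√102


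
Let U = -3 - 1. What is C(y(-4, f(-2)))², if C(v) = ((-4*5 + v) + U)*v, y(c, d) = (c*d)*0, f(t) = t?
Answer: 0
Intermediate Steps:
y(c, d) = 0
U = -4
C(v) = v*(-24 + v) (C(v) = ((-4*5 + v) - 4)*v = ((-20 + v) - 4)*v = (-24 + v)*v = v*(-24 + v))
C(y(-4, f(-2)))² = (0*(-24 + 0))² = (0*(-24))² = 0² = 0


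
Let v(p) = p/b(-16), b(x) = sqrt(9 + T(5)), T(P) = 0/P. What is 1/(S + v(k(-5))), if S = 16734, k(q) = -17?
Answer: 3/50185 ≈ 5.9779e-5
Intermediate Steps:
T(P) = 0
b(x) = 3 (b(x) = sqrt(9 + 0) = sqrt(9) = 3)
v(p) = p/3
1/(S + v(k(-5))) = 1/(16734 + (1/3)*(-17)) = 1/(16734 - 17/3) = 1/(50185/3) = 3/50185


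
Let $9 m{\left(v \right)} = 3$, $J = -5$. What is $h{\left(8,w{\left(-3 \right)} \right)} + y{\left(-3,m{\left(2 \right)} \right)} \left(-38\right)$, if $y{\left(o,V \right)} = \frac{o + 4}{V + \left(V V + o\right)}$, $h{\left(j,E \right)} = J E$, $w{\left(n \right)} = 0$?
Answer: $\frac{342}{23} \approx 14.87$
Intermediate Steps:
$m{\left(v \right)} = \frac{1}{3}$ ($m{\left(v \right)} = \frac{1}{9} \cdot 3 = \frac{1}{3}$)
$h{\left(j,E \right)} = - 5 E$
$y{\left(o,V \right)} = \frac{4 + o}{V + o + V^{2}}$ ($y{\left(o,V \right)} = \frac{4 + o}{V + \left(V^{2} + o\right)} = \frac{4 + o}{V + \left(o + V^{2}\right)} = \frac{4 + o}{V + o + V^{2}}$)
$h{\left(8,w{\left(-3 \right)} \right)} + y{\left(-3,m{\left(2 \right)} \right)} \left(-38\right) = \left(-5\right) 0 + \frac{4 - 3}{\frac{1}{3} - 3 + \left(\frac{1}{3}\right)^{2}} \left(-38\right) = 0 + \frac{1}{\frac{1}{3} - 3 + \frac{1}{9}} \cdot 1 \left(-38\right) = 0 + \frac{1}{- \frac{23}{9}} \cdot 1 \left(-38\right) = 0 + \left(- \frac{9}{23}\right) 1 \left(-38\right) = 0 - - \frac{342}{23} = 0 + \frac{342}{23} = \frac{342}{23}$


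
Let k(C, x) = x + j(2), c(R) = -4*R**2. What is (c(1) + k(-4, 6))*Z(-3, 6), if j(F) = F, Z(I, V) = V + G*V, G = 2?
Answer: 72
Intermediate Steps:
Z(I, V) = 3*V (Z(I, V) = V + 2*V = 3*V)
k(C, x) = 2 + x (k(C, x) = x + 2 = 2 + x)
(c(1) + k(-4, 6))*Z(-3, 6) = (-4*1**2 + (2 + 6))*(3*6) = (-4*1 + 8)*18 = (-4 + 8)*18 = 4*18 = 72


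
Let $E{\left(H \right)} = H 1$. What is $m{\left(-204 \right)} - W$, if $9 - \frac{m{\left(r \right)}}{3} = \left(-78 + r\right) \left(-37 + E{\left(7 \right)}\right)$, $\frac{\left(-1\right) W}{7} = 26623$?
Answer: $161008$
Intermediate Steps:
$W = -186361$ ($W = \left(-7\right) 26623 = -186361$)
$E{\left(H \right)} = H$
$m{\left(r \right)} = -6993 + 90 r$ ($m{\left(r \right)} = 27 - 3 \left(-78 + r\right) \left(-37 + 7\right) = 27 - 3 \left(-78 + r\right) \left(-30\right) = 27 - 3 \left(2340 - 30 r\right) = 27 + \left(-7020 + 90 r\right) = -6993 + 90 r$)
$m{\left(-204 \right)} - W = \left(-6993 + 90 \left(-204\right)\right) - -186361 = \left(-6993 - 18360\right) + 186361 = -25353 + 186361 = 161008$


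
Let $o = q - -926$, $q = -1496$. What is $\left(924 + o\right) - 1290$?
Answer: $-936$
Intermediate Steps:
$o = -570$ ($o = -1496 - -926 = -1496 + 926 = -570$)
$\left(924 + o\right) - 1290 = \left(924 - 570\right) - 1290 = 354 - 1290 = -936$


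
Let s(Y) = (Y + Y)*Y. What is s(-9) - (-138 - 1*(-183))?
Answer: 117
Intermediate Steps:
s(Y) = 2*Y² (s(Y) = (2*Y)*Y = 2*Y²)
s(-9) - (-138 - 1*(-183)) = 2*(-9)² - (-138 - 1*(-183)) = 2*81 - (-138 + 183) = 162 - 1*45 = 162 - 45 = 117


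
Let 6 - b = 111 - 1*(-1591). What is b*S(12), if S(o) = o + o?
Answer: -40704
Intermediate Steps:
S(o) = 2*o
b = -1696 (b = 6 - (111 - 1*(-1591)) = 6 - (111 + 1591) = 6 - 1*1702 = 6 - 1702 = -1696)
b*S(12) = -3392*12 = -1696*24 = -40704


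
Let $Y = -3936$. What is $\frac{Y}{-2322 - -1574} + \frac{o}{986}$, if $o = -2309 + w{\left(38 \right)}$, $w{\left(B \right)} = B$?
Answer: $\frac{32091}{10846} \approx 2.9588$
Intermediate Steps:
$o = -2271$ ($o = -2309 + 38 = -2271$)
$\frac{Y}{-2322 - -1574} + \frac{o}{986} = - \frac{3936}{-2322 - -1574} - \frac{2271}{986} = - \frac{3936}{-2322 + 1574} - \frac{2271}{986} = - \frac{3936}{-748} - \frac{2271}{986} = \left(-3936\right) \left(- \frac{1}{748}\right) - \frac{2271}{986} = \frac{984}{187} - \frac{2271}{986} = \frac{32091}{10846}$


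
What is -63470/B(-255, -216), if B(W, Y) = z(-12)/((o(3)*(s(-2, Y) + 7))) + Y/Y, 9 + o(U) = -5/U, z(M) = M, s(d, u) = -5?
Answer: -203104/5 ≈ -40621.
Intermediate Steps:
o(U) = -9 - 5/U
B(W, Y) = 25/16 (B(W, Y) = -12*1/((-9 - 5/3)*(-5 + 7)) + Y/Y = -12*1/(2*(-9 - 5*1/3)) + 1 = -12*1/(2*(-9 - 5/3)) + 1 = -12/((-32/3*2)) + 1 = -12/(-64/3) + 1 = -12*(-3/64) + 1 = 9/16 + 1 = 25/16)
-63470/B(-255, -216) = -63470/25/16 = -63470*16/25 = -203104/5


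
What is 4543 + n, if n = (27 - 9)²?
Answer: 4867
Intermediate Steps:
n = 324 (n = 18² = 324)
4543 + n = 4543 + 324 = 4867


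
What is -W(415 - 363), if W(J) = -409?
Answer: 409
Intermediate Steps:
-W(415 - 363) = -1*(-409) = 409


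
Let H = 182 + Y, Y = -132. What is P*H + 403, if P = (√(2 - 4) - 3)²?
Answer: 753 - 300*I*√2 ≈ 753.0 - 424.26*I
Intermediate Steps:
P = (-3 + I*√2)² (P = (√(-2) - 3)² = (I*√2 - 3)² = (-3 + I*√2)² ≈ 7.0 - 8.4853*I)
H = 50 (H = 182 - 132 = 50)
P*H + 403 = (3 - I*√2)²*50 + 403 = 50*(3 - I*√2)² + 403 = 403 + 50*(3 - I*√2)²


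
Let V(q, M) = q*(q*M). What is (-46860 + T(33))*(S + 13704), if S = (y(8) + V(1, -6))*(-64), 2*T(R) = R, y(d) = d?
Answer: -635947356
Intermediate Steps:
T(R) = R/2
V(q, M) = M*q**2 (V(q, M) = q*(M*q) = M*q**2)
S = -128 (S = (8 - 6*1**2)*(-64) = (8 - 6*1)*(-64) = (8 - 6)*(-64) = 2*(-64) = -128)
(-46860 + T(33))*(S + 13704) = (-46860 + (1/2)*33)*(-128 + 13704) = (-46860 + 33/2)*13576 = -93687/2*13576 = -635947356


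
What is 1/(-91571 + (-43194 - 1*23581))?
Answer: -1/158346 ≈ -6.3153e-6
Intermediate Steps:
1/(-91571 + (-43194 - 1*23581)) = 1/(-91571 + (-43194 - 23581)) = 1/(-91571 - 66775) = 1/(-158346) = -1/158346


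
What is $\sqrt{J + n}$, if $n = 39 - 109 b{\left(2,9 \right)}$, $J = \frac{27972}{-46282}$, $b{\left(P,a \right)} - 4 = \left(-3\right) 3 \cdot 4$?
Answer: $\frac{\sqrt{1888405592261}}{23141} \approx 59.383$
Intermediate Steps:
$b{\left(P,a \right)} = -32$ ($b{\left(P,a \right)} = 4 + \left(-3\right) 3 \cdot 4 = 4 - 36 = -32$)
$J = - \frac{13986}{23141}$ ($J = 27972 \left(- \frac{1}{46282}\right) = - \frac{13986}{23141} \approx -0.60438$)
$n = 3527$ ($n = 39 - -3488 = 39 + 3488 = 3527$)
$\sqrt{J + n} = \sqrt{- \frac{13986}{23141} + 3527} = \sqrt{\frac{81604321}{23141}} = \frac{\sqrt{1888405592261}}{23141}$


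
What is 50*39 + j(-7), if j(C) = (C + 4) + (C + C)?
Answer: 1933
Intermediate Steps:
j(C) = 4 + 3*C (j(C) = (4 + C) + 2*C = 4 + 3*C)
50*39 + j(-7) = 50*39 + (4 + 3*(-7)) = 1950 + (4 - 21) = 1950 - 17 = 1933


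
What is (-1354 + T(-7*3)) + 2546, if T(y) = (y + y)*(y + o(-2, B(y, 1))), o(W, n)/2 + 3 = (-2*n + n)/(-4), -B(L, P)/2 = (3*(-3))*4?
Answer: 814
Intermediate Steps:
B(L, P) = 72 (B(L, P) = -2*3*(-3)*4 = -(-18)*4 = -2*(-36) = 72)
o(W, n) = -6 + n/2 (o(W, n) = -6 + 2*((-2*n + n)/(-4)) = -6 + 2*(-n*(-1/4)) = -6 + 2*(n/4) = -6 + n/2)
T(y) = 2*y*(30 + y) (T(y) = (y + y)*(y + (-6 + (1/2)*72)) = (2*y)*(y + (-6 + 36)) = (2*y)*(y + 30) = (2*y)*(30 + y) = 2*y*(30 + y))
(-1354 + T(-7*3)) + 2546 = (-1354 + 2*(-7*3)*(30 - 7*3)) + 2546 = (-1354 + 2*(-21)*(30 - 21)) + 2546 = (-1354 + 2*(-21)*9) + 2546 = (-1354 - 378) + 2546 = -1732 + 2546 = 814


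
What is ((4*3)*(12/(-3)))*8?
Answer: -384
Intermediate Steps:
((4*3)*(12/(-3)))*8 = (12*(12*(-⅓)))*8 = (12*(-4))*8 = -48*8 = -384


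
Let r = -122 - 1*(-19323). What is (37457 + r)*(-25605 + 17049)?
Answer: -484765848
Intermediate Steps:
r = 19201 (r = -122 + 19323 = 19201)
(37457 + r)*(-25605 + 17049) = (37457 + 19201)*(-25605 + 17049) = 56658*(-8556) = -484765848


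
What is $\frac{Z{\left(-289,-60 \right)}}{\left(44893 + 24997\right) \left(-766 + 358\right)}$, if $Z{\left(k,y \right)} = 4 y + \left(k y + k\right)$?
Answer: $- \frac{16811}{28515120} \approx -0.00058955$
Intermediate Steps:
$Z{\left(k,y \right)} = k + 4 y + k y$ ($Z{\left(k,y \right)} = 4 y + \left(k + k y\right) = k + 4 y + k y$)
$\frac{Z{\left(-289,-60 \right)}}{\left(44893 + 24997\right) \left(-766 + 358\right)} = \frac{-289 + 4 \left(-60\right) - -17340}{\left(44893 + 24997\right) \left(-766 + 358\right)} = \frac{-289 - 240 + 17340}{69890 \left(-408\right)} = \frac{16811}{-28515120} = 16811 \left(- \frac{1}{28515120}\right) = - \frac{16811}{28515120}$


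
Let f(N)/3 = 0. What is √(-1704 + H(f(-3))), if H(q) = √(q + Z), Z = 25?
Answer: I*√1699 ≈ 41.219*I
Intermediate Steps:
f(N) = 0 (f(N) = 3*0 = 0)
H(q) = √(25 + q) (H(q) = √(q + 25) = √(25 + q))
√(-1704 + H(f(-3))) = √(-1704 + √(25 + 0)) = √(-1704 + √25) = √(-1704 + 5) = √(-1699) = I*√1699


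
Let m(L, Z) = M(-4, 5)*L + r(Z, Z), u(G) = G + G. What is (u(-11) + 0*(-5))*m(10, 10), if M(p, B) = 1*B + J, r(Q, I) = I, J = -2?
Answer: -880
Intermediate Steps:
u(G) = 2*G
M(p, B) = -2 + B (M(p, B) = 1*B - 2 = B - 2 = -2 + B)
m(L, Z) = Z + 3*L (m(L, Z) = (-2 + 5)*L + Z = 3*L + Z = Z + 3*L)
(u(-11) + 0*(-5))*m(10, 10) = (2*(-11) + 0*(-5))*(10 + 3*10) = (-22 + 0)*(10 + 30) = -22*40 = -880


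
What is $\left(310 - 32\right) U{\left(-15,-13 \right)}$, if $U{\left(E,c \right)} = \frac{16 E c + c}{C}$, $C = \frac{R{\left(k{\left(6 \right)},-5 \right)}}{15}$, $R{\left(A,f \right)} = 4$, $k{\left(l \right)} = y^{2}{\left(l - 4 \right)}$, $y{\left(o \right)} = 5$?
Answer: $\frac{6478095}{2} \approx 3.239 \cdot 10^{6}$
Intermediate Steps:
$k{\left(l \right)} = 25$ ($k{\left(l \right)} = 5^{2} = 25$)
$C = \frac{4}{15} \approx 0.26667$
$U{\left(E,c \right)} = \frac{15 c}{4} + 60 E c$ ($U{\left(E,c \right)} = \frac{16 E c + c}{\frac{4}{15}} = \left(16 E c + c\right) \frac{15}{4} = \left(c + 16 E c\right) \frac{15}{4} = \frac{15 c}{4} + 60 E c$)
$\left(310 - 32\right) U{\left(-15,-13 \right)} = \left(310 - 32\right) \frac{15}{4} \left(-13\right) \left(1 + 16 \left(-15\right)\right) = 278 \cdot \frac{15}{4} \left(-13\right) \left(1 - 240\right) = 278 \cdot \frac{15}{4} \left(-13\right) \left(-239\right) = 278 \cdot \frac{46605}{4} = \frac{6478095}{2}$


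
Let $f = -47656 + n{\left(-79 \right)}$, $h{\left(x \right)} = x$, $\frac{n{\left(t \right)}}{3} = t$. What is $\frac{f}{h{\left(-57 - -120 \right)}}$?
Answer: $- \frac{47893}{63} \approx -760.21$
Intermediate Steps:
$n{\left(t \right)} = 3 t$
$f = -47893$ ($f = -47656 + 3 \left(-79\right) = -47656 - 237 = -47893$)
$\frac{f}{h{\left(-57 - -120 \right)}} = - \frac{47893}{-57 - -120} = - \frac{47893}{-57 + 120} = - \frac{47893}{63}$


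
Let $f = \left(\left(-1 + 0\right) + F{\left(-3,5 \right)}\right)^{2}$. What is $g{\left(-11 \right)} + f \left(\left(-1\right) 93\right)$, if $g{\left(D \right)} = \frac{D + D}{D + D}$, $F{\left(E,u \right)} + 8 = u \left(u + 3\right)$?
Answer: $-89372$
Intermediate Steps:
$F{\left(E,u \right)} = -8 + u \left(3 + u\right)$ ($F{\left(E,u \right)} = -8 + u \left(u + 3\right) = -8 + u \left(3 + u\right)$)
$g{\left(D \right)} = 1$ ($g{\left(D \right)} = \frac{2 D}{2 D} = 2 D \frac{1}{2 D} = 1$)
$f = 961$ ($f = \left(\left(-1 + 0\right) + \left(-8 + 5^{2} + 3 \cdot 5\right)\right)^{2} = \left(-1 + \left(-8 + 25 + 15\right)\right)^{2} = \left(-1 + 32\right)^{2} = 31^{2} = 961$)
$g{\left(-11 \right)} + f \left(\left(-1\right) 93\right) = 1 + 961 \left(\left(-1\right) 93\right) = 1 + 961 \left(-93\right) = 1 - 89373 = -89372$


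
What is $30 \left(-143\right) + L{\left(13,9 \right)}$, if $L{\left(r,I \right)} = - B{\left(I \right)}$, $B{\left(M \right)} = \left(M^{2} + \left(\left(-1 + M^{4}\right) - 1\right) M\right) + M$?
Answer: $-63411$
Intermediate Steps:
$B{\left(M \right)} = M + M^{2} + M \left(-2 + M^{4}\right)$ ($B{\left(M \right)} = \left(M^{2} + \left(-2 + M^{4}\right) M\right) + M = \left(M^{2} + M \left(-2 + M^{4}\right)\right) + M = M + M^{2} + M \left(-2 + M^{4}\right)$)
$L{\left(r,I \right)} = - I \left(-1 + I + I^{4}\right)$
$30 \left(-143\right) + L{\left(13,9 \right)} = 30 \left(-143\right) + 9 \left(1 - 9 - 9^{4}\right) = -4290 + 9 \left(1 - 9 - 6561\right) = -4290 + 9 \left(-6569\right) = -4290 - 59121 = -63411$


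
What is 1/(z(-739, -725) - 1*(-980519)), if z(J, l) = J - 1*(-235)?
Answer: 1/980015 ≈ 1.0204e-6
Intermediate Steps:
z(J, l) = 235 + J (z(J, l) = J + 235 = 235 + J)
1/(z(-739, -725) - 1*(-980519)) = 1/((235 - 739) - 1*(-980519)) = 1/(-504 + 980519) = 1/980015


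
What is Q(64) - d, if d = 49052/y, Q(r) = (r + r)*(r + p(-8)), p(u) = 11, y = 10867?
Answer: 104274148/10867 ≈ 9595.5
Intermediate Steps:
Q(r) = 2*r*(11 + r) (Q(r) = (r + r)*(r + 11) = (2*r)*(11 + r) = 2*r*(11 + r))
d = 49052/10867 ≈ 4.5138
Q(64) - d = 2*64*(11 + 64) - 1*49052/10867 = 2*64*75 - 49052/10867 = 9600 - 49052/10867 = 104274148/10867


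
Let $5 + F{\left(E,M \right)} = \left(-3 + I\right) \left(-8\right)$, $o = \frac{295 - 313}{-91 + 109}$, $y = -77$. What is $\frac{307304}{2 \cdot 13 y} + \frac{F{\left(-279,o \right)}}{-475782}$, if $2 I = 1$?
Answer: $- \frac{24368290293}{158752594} \approx -153.5$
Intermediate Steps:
$I = \frac{1}{2}$ ($I = \frac{1}{2} \cdot 1 = \frac{1}{2} \approx 0.5$)
$o = -1$ ($o = - \frac{18}{18} = \left(-18\right) \frac{1}{18} = -1$)
$F{\left(E,M \right)} = 15$ ($F{\left(E,M \right)} = -5 + \left(-3 + \frac{1}{2}\right) \left(-8\right) = -5 - -20 = -5 + 20 = 15$)
$\frac{307304}{2 \cdot 13 y} + \frac{F{\left(-279,o \right)}}{-475782} = \frac{307304}{2 \cdot 13 \left(-77\right)} + \frac{15}{-475782} = \frac{307304}{26 \left(-77\right)} + 15 \left(- \frac{1}{475782}\right) = \frac{307304}{-2002} - \frac{5}{158594} = 307304 \left(- \frac{1}{2002}\right) - \frac{5}{158594} = - \frac{153652}{1001} - \frac{5}{158594} = - \frac{24368290293}{158752594}$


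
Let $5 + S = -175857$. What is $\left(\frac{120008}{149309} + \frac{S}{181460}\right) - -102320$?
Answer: $\frac{1386106905358561}{13546805570} \approx 1.0232 \cdot 10^{5}$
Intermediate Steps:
$S = -175862$ ($S = -5 - 175857 = -175862$)
$\left(\frac{120008}{149309} + \frac{S}{181460}\right) - -102320 = \left(\frac{120008}{149309} - \frac{175862}{181460}\right) - -102320 = \left(120008 \cdot \frac{1}{149309} - \frac{87931}{90730}\right) + 102320 = \left(\frac{120008}{149309} - \frac{87931}{90730}\right) + 102320 = - \frac{2240563839}{13546805570} + 102320 = \frac{1386106905358561}{13546805570}$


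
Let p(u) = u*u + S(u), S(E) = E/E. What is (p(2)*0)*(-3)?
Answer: 0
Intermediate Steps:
S(E) = 1
p(u) = 1 + u² (p(u) = u*u + 1 = u² + 1 = 1 + u²)
(p(2)*0)*(-3) = ((1 + 2²)*0)*(-3) = ((1 + 4)*0)*(-3) = (5*0)*(-3) = 0*(-3) = 0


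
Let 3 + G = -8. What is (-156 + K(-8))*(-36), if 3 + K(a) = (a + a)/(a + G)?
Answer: 108180/19 ≈ 5693.7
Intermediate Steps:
G = -11 (G = -3 - 8 = -11)
K(a) = -3 + 2*a/(-11 + a) (K(a) = -3 + (a + a)/(a - 11) = -3 + (2*a)/(-11 + a) = -3 + 2*a/(-11 + a))
(-156 + K(-8))*(-36) = (-156 + (33 - 1*(-8))/(-11 - 8))*(-36) = (-156 + (33 + 8)/(-19))*(-36) = (-156 - 1/19*41)*(-36) = (-156 - 41/19)*(-36) = -3005/19*(-36) = 108180/19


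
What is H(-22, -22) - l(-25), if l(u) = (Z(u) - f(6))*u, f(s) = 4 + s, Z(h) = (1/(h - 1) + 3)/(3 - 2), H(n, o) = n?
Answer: -5147/26 ≈ -197.96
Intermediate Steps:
Z(h) = 3 + 1/(-1 + h) (Z(h) = (1/(-1 + h) + 3)/1 = (3 + 1/(-1 + h))*1 = 3 + 1/(-1 + h))
l(u) = u*(-10 + (-2 + 3*u)/(-1 + u)) (l(u) = ((-2 + 3*u)/(-1 + u) - (4 + 6))*u = ((-2 + 3*u)/(-1 + u) - 1*10)*u = ((-2 + 3*u)/(-1 + u) - 10)*u = (-10 + (-2 + 3*u)/(-1 + u))*u = u*(-10 + (-2 + 3*u)/(-1 + u)))
H(-22, -22) - l(-25) = -22 - (-25)*(8 - 7*(-25))/(-1 - 25) = -22 - (-25)*(8 + 175)/(-26) = -22 - (-25)*(-1)*183/26 = -22 - 1*4575/26 = -22 - 4575/26 = -5147/26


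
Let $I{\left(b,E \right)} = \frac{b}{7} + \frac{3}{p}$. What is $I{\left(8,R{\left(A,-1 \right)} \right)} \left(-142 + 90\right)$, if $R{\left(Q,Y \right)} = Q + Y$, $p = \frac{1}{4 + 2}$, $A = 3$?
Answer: $- \frac{6968}{7} \approx -995.43$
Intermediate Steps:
$p = \frac{1}{6} \approx 0.16667$
$I{\left(b,E \right)} = 18 + \frac{b}{7}$ ($I{\left(b,E \right)} = \frac{b}{7} + 3 \frac{1}{\frac{1}{6}} = b \frac{1}{7} + 3 \cdot 6 = \frac{b}{7} + 18 = 18 + \frac{b}{7}$)
$I{\left(8,R{\left(A,-1 \right)} \right)} \left(-142 + 90\right) = \left(18 + \frac{1}{7} \cdot 8\right) \left(-142 + 90\right) = \left(18 + \frac{8}{7}\right) \left(-52\right) = \frac{134}{7} \left(-52\right) = - \frac{6968}{7}$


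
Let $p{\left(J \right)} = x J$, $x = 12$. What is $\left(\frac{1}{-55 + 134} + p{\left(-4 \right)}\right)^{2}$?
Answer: $\frac{14371681}{6241} \approx 2302.8$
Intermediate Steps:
$p{\left(J \right)} = 12 J$
$\left(\frac{1}{-55 + 134} + p{\left(-4 \right)}\right)^{2} = \left(\frac{1}{-55 + 134} + 12 \left(-4\right)\right)^{2} = \left(\frac{1}{79} - 48\right)^{2} = \left(- \frac{3791}{79}\right)^{2} = \frac{14371681}{6241}$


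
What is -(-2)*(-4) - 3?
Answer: -11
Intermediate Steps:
-(-2)*(-4) - 3 = -2*4 - 3 = -8 - 3 = -11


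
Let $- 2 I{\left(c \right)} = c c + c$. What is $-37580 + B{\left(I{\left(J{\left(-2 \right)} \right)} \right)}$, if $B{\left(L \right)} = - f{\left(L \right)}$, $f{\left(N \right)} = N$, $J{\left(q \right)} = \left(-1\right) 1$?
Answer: $-37580$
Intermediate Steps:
$J{\left(q \right)} = -1$
$I{\left(c \right)} = - \frac{c}{2} - \frac{c^{2}}{2}$ ($I{\left(c \right)} = - \frac{c c + c}{2} = - \frac{c^{2} + c}{2} = - \frac{c + c^{2}}{2} = - \frac{c}{2} - \frac{c^{2}}{2}$)
$B{\left(L \right)} = - L$
$-37580 + B{\left(I{\left(J{\left(-2 \right)} \right)} \right)} = -37580 - \left(- \frac{1}{2}\right) \left(-1\right) \left(1 - 1\right) = -37580 - \left(- \frac{1}{2}\right) \left(-1\right) 0 = -37580 - 0 = -37580 + 0 = -37580$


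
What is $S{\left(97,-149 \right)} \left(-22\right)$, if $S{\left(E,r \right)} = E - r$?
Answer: $-5412$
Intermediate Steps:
$S{\left(97,-149 \right)} \left(-22\right) = \left(97 - -149\right) \left(-22\right) = \left(97 + 149\right) \left(-22\right) = 246 \left(-22\right) = -5412$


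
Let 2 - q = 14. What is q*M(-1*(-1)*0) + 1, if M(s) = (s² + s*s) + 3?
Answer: -35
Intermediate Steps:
q = -12 (q = 2 - 1*14 = 2 - 14 = -12)
M(s) = 3 + 2*s² (M(s) = (s² + s²) + 3 = 2*s² + 3 = 3 + 2*s²)
q*M(-1*(-1)*0) + 1 = -12*(3 + 2*(-1*(-1)*0)²) + 1 = -12*(3 + 2*(1*0)²) + 1 = -12*(3 + 2*0²) + 1 = -12*(3 + 2*0) + 1 = -12*(3 + 0) + 1 = -12*3 + 1 = -36 + 1 = -35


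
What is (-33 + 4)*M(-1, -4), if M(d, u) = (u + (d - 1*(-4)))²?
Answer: -29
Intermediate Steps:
M(d, u) = (4 + d + u)² (M(d, u) = (u + (d + 4))² = (u + (4 + d))² = (4 + d + u)²)
(-33 + 4)*M(-1, -4) = (-33 + 4)*(4 - 1 - 4)² = -29*(-1)² = -29*1 = -29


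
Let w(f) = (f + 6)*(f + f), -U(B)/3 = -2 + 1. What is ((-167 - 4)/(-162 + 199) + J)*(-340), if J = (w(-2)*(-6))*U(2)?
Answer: -3564900/37 ≈ -96349.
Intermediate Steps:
U(B) = 3 (U(B) = -3*(-2 + 1) = -3*(-1) = 3)
w(f) = 2*f*(6 + f) (w(f) = (6 + f)*(2*f) = 2*f*(6 + f))
J = 288 (J = ((2*(-2)*(6 - 2))*(-6))*3 = ((2*(-2)*4)*(-6))*3 = -16*(-6)*3 = 96*3 = 288)
((-167 - 4)/(-162 + 199) + J)*(-340) = ((-167 - 4)/(-162 + 199) + 288)*(-340) = (-171/37 + 288)*(-340) = (10485/37)*(-340) = -3564900/37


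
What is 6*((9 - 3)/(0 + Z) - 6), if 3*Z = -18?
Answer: -42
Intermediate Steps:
Z = -6 (Z = (1/3)*(-18) = -6)
6*((9 - 3)/(0 + Z) - 6) = 6*((9 - 3)/(0 - 6) - 6) = 6*(6/(-6) - 6) = 6*(6*(-1/6) - 6) = 6*(-1 - 6) = 6*(-7) = -42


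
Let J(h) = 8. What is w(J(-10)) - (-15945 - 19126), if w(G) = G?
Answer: 35079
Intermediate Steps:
w(J(-10)) - (-15945 - 19126) = 8 - (-15945 - 19126) = 8 - 1*(-35071) = 8 + 35071 = 35079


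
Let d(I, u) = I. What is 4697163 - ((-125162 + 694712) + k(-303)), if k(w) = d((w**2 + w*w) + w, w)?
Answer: 3944298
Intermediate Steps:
k(w) = w + 2*w**2 (k(w) = (w**2 + w*w) + w = (w**2 + w**2) + w = 2*w**2 + w = w + 2*w**2)
4697163 - ((-125162 + 694712) + k(-303)) = 4697163 - ((-125162 + 694712) - 303*(1 + 2*(-303))) = 4697163 - (569550 - 303*(1 - 606)) = 4697163 - (569550 - 303*(-605)) = 4697163 - (569550 + 183315) = 4697163 - 1*752865 = 4697163 - 752865 = 3944298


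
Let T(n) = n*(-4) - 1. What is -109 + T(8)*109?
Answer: -3706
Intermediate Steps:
T(n) = -1 - 4*n (T(n) = -4*n - 1 = -1 - 4*n)
-109 + T(8)*109 = -109 + (-1 - 4*8)*109 = -109 + (-1 - 32)*109 = -109 - 33*109 = -109 - 3597 = -3706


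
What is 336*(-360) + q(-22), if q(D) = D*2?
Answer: -121004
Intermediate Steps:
q(D) = 2*D
336*(-360) + q(-22) = 336*(-360) + 2*(-22) = -120960 - 44 = -121004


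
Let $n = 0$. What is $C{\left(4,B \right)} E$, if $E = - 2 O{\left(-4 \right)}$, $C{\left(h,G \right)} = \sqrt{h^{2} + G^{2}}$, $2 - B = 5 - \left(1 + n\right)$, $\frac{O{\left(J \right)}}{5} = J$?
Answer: $80 \sqrt{5} \approx 178.89$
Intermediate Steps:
$O{\left(J \right)} = 5 J$
$B = -2$ ($B = 2 - \left(5 - \left(1 + 0\right)\right) = 2 - \left(5 - 1\right) = 2 - 4 = -2$)
$C{\left(h,G \right)} = \sqrt{G^{2} + h^{2}}$
$E = 40$ ($E = - 2 \cdot 5 \left(-4\right) = \left(-2\right) \left(-20\right) = 40$)
$C{\left(4,B \right)} E = \sqrt{\left(-2\right)^{2} + 4^{2}} \cdot 40 = \sqrt{4 + 16} \cdot 40 = \sqrt{20} \cdot 40 = 2 \sqrt{5} \cdot 40 = 80 \sqrt{5}$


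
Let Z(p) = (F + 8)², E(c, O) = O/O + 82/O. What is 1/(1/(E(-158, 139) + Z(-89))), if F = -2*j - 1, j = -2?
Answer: 17040/139 ≈ 122.59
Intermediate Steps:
F = 3 (F = -2*(-2) - 1 = 4 - 1 = 3)
E(c, O) = 1 + 82/O
Z(p) = 121 (Z(p) = (3 + 8)² = 11² = 121)
1/(1/(E(-158, 139) + Z(-89))) = 1/(1/((82 + 139)/139 + 121)) = 1/(1/((1/139)*221 + 121)) = 1/(1/(221/139 + 121)) = 1/(1/(17040/139)) = 1/(139/17040) = 17040/139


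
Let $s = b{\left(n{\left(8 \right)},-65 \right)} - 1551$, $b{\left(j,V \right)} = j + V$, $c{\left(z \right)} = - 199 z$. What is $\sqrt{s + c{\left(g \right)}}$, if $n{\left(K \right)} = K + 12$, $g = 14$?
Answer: $i \sqrt{4382} \approx 66.197 i$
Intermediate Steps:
$n{\left(K \right)} = 12 + K$
$b{\left(j,V \right)} = V + j$
$s = -1596$ ($s = \left(-65 + \left(12 + 8\right)\right) - 1551 = \left(-65 + 20\right) - 1551 = -45 - 1551 = -1596$)
$\sqrt{s + c{\left(g \right)}} = \sqrt{-1596 - 2786} = \sqrt{-4382} = i \sqrt{4382}$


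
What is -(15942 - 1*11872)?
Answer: -4070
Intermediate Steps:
-(15942 - 1*11872) = -(15942 - 11872) = -1*4070 = -4070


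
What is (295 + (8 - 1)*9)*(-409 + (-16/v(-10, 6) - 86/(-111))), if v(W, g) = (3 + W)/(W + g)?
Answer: -116097610/777 ≈ -1.4942e+5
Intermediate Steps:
v(W, g) = (3 + W)/(W + g)
(295 + (8 - 1)*9)*(-409 + (-16/v(-10, 6) - 86/(-111))) = (295 + (8 - 1)*9)*(-409 + (-16*(-10 + 6)/(3 - 10) - 86/(-111))) = (295 + 7*9)*(-409 + (-16/(-7/(-4)) - 86*(-1/111))) = (295 + 63)*(-409 + (-16/((-¼*(-7))) + 86/111)) = 358*(-409 + (-16/7/4 + 86/111)) = 358*(-409 + (-16*4/7 + 86/111)) = 358*(-409 + (-64/7 + 86/111)) = 358*(-409 - 6502/777) = 358*(-324295/777) = -116097610/777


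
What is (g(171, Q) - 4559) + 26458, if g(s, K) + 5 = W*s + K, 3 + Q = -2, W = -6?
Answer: 20863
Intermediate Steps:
Q = -5 (Q = -3 - 2 = -5)
g(s, K) = -5 + K - 6*s (g(s, K) = -5 + (-6*s + K) = -5 + (K - 6*s) = -5 + K - 6*s)
(g(171, Q) - 4559) + 26458 = ((-5 - 5 - 6*171) - 4559) + 26458 = ((-5 - 5 - 1026) - 4559) + 26458 = (-1036 - 4559) + 26458 = -5595 + 26458 = 20863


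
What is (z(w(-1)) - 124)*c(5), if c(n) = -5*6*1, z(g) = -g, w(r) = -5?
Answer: 3570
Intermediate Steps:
c(n) = -30 (c(n) = -30*1 = -30)
(z(w(-1)) - 124)*c(5) = (-1*(-5) - 124)*(-30) = (5 - 124)*(-30) = -119*(-30) = 3570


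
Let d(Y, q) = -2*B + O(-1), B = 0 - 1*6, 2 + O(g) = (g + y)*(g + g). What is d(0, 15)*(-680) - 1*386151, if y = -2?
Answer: -397031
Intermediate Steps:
O(g) = -2 + 2*g*(-2 + g) (O(g) = -2 + (g - 2)*(g + g) = -2 + (-2 + g)*(2*g) = -2 + 2*g*(-2 + g))
B = -6 (B = 0 - 6 = -6)
d(Y, q) = 16 (d(Y, q) = -2*(-6) + (-2 - 4*(-1) + 2*(-1)**2) = 12 + (-2 + 4 + 2*1) = 12 + (-2 + 4 + 2) = 12 + 4 = 16)
d(0, 15)*(-680) - 1*386151 = 16*(-680) - 1*386151 = -10880 - 386151 = -397031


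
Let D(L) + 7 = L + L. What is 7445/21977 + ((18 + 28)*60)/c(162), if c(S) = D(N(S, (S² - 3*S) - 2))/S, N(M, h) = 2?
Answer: -3275444635/21977 ≈ -1.4904e+5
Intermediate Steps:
D(L) = -7 + 2*L (D(L) = -7 + (L + L) = -7 + 2*L)
c(S) = -3/S (c(S) = (-7 + 2*2)/S = (-7 + 4)/S = -3/S)
7445/21977 + ((18 + 28)*60)/c(162) = 7445/21977 + ((18 + 28)*60)/((-3/162)) = 7445*(1/21977) + (46*60)/((-3*1/162)) = 7445/21977 + 2760/(-1/54) = 7445/21977 + 2760*(-54) = 7445/21977 - 149040 = -3275444635/21977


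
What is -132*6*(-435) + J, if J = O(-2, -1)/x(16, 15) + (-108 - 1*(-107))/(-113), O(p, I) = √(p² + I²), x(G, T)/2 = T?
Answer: 38930761/113 + √5/30 ≈ 3.4452e+5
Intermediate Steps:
x(G, T) = 2*T
O(p, I) = √(I² + p²)
J = 1/113 + √5/30 (J = √((-1)² + (-2)²)/((2*15)) + (-108 - 1*(-107))/(-113) = √(1 + 4)/30 + (-108 + 107)*(-1/113) = √5*(1/30) - 1*(-1/113) = √5/30 + 1/113 = 1/113 + √5/30 ≈ 0.083385)
-132*6*(-435) + J = -132*6*(-435) + (1/113 + √5/30) = -792*(-435) + (1/113 + √5/30) = 344520 + (1/113 + √5/30) = 38930761/113 + √5/30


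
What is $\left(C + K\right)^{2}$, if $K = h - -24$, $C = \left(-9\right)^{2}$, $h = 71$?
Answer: $30976$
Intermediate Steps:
$C = 81$
$K = 95$ ($K = 71 - -24 = 71 + 24 = 95$)
$\left(C + K\right)^{2} = \left(81 + 95\right)^{2} = 176^{2} = 30976$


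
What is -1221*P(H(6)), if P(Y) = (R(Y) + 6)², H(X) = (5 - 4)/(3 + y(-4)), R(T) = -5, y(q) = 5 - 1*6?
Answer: -1221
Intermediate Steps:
y(q) = -1 (y(q) = 5 - 6 = -1)
H(X) = ½ (H(X) = (5 - 4)/(3 - 1) = 1/2 = 1*(½) = ½)
P(Y) = 1 (P(Y) = (-5 + 6)² = 1² = 1)
-1221*P(H(6)) = -1221*1 = -1221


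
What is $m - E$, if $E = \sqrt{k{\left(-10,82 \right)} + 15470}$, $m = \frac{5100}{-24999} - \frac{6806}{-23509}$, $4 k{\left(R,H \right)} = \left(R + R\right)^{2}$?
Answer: $\frac{16749098}{195900497} - 3 \sqrt{1730} \approx -124.69$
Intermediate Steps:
$k{\left(R,H \right)} = R^{2}$ ($k{\left(R,H \right)} = \frac{\left(R + R\right)^{2}}{4} = \frac{\left(2 R\right)^{2}}{4} = \frac{4 R^{2}}{4} = R^{2}$)
$m = \frac{16749098}{195900497}$ ($m = 5100 \left(- \frac{1}{24999}\right) - - \frac{6806}{23509} = - \frac{1700}{8333} + \frac{6806}{23509} = \frac{16749098}{195900497} \approx 0.085498$)
$E = 3 \sqrt{1730}$ ($E = \sqrt{\left(-10\right)^{2} + 15470} = \sqrt{100 + 15470} = \sqrt{15570} = 3 \sqrt{1730} \approx 124.78$)
$m - E = \frac{16749098}{195900497} - 3 \sqrt{1730}$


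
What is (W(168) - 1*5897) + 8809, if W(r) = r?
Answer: 3080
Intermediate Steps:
(W(168) - 1*5897) + 8809 = (168 - 1*5897) + 8809 = (168 - 5897) + 8809 = -5729 + 8809 = 3080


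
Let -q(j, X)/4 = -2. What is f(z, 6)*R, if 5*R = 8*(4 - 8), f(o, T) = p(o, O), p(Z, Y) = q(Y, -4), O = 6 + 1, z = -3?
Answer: -256/5 ≈ -51.200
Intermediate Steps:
q(j, X) = 8 (q(j, X) = -4*(-2) = 8)
O = 7
p(Z, Y) = 8
f(o, T) = 8
R = -32/5 (R = (8*(4 - 8))/5 = (8*(-4))/5 = (1/5)*(-32) = -32/5 ≈ -6.4000)
f(z, 6)*R = 8*(-32/5) = -256/5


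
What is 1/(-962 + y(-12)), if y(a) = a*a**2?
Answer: -1/2690 ≈ -0.00037175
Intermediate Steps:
y(a) = a**3
1/(-962 + y(-12)) = 1/(-962 + (-12)**3) = 1/(-962 - 1728) = 1/(-2690) = -1/2690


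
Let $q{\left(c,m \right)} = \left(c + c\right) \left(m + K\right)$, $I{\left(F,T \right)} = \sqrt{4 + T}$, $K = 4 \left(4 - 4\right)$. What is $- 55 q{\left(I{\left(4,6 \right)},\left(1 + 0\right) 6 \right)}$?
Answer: $- 660 \sqrt{10} \approx -2087.1$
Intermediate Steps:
$K = 0$ ($K = 4 \cdot 0 = 0$)
$q{\left(c,m \right)} = 2 c m$ ($q{\left(c,m \right)} = \left(c + c\right) \left(m + 0\right) = 2 c m$)
$- 55 q{\left(I{\left(4,6 \right)},\left(1 + 0\right) 6 \right)} = - 55 \cdot 2 \sqrt{4 + 6} \left(1 + 0\right) 6 = - 55 \cdot 2 \sqrt{10} \cdot 1 \cdot 6 = - 55 \cdot 2 \sqrt{10} \cdot 6 = - 55 \cdot 12 \sqrt{10} = - 660 \sqrt{10}$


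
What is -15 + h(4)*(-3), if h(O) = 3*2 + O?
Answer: -45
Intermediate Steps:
h(O) = 6 + O
-15 + h(4)*(-3) = -15 + (6 + 4)*(-3) = -15 + 10*(-3) = -15 - 30 = -45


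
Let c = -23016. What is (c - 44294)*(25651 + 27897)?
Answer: -3604315880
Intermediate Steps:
(c - 44294)*(25651 + 27897) = (-23016 - 44294)*(25651 + 27897) = -67310*53548 = -3604315880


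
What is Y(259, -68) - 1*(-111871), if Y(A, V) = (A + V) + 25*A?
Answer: 118537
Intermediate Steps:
Y(A, V) = V + 26*A
Y(259, -68) - 1*(-111871) = (-68 + 26*259) - 1*(-111871) = (-68 + 6734) + 111871 = 6666 + 111871 = 118537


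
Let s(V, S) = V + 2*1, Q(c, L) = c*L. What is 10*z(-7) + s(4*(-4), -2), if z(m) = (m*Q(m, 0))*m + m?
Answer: -84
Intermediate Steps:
Q(c, L) = L*c
z(m) = m (z(m) = (m*(0*m))*m + m = (m*0)*m + m = 0*m + m = 0 + m = m)
s(V, S) = 2 + V (s(V, S) = V + 2 = 2 + V)
10*z(-7) + s(4*(-4), -2) = 10*(-7) + (2 + 4*(-4)) = -70 + (2 - 16) = -70 - 14 = -84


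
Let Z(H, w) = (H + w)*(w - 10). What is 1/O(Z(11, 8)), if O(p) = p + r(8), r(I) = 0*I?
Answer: -1/38 ≈ -0.026316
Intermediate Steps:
Z(H, w) = (-10 + w)*(H + w) (Z(H, w) = (H + w)*(-10 + w) = (-10 + w)*(H + w))
r(I) = 0
O(p) = p (O(p) = p + 0 = p)
1/O(Z(11, 8)) = 1/(8**2 - 10*11 - 10*8 + 11*8) = 1/(64 - 110 - 80 + 88) = 1/(-38) = -1/38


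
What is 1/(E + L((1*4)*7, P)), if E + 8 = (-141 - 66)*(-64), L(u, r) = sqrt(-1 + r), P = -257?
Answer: 6620/87648929 - I*sqrt(258)/175297858 ≈ 7.5529e-5 - 9.1629e-8*I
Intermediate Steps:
E = 13240 (E = -8 + (-141 - 66)*(-64) = -8 - 207*(-64) = -8 + 13248 = 13240)
1/(E + L((1*4)*7, P)) = 1/(13240 + sqrt(-1 - 257)) = 1/(13240 + sqrt(-258)) = 1/(13240 + I*sqrt(258))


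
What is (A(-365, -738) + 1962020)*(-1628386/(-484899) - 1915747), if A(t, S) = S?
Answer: -1821917569157166094/484899 ≈ -3.7573e+12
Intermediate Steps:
(A(-365, -738) + 1962020)*(-1628386/(-484899) - 1915747) = (-738 + 1962020)*(-1628386/(-484899) - 1915747) = 1961282*(-1628386*(-1/484899) - 1915747) = 1961282*(1628386/484899 - 1915747) = 1961282*(-928942176167/484899) = -1821917569157166094/484899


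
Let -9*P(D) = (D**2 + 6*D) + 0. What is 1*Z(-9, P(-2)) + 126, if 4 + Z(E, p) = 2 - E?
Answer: 133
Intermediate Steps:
P(D) = -2*D/3 - D**2/9 (P(D) = -((D**2 + 6*D) + 0)/9 = -(D**2 + 6*D)/9 = -2*D/3 - D**2/9)
Z(E, p) = -2 - E (Z(E, p) = -4 + (2 - E) = -2 - E)
1*Z(-9, P(-2)) + 126 = 1*(-2 - 1*(-9)) + 126 = 1*(-2 + 9) + 126 = 1*7 + 126 = 7 + 126 = 133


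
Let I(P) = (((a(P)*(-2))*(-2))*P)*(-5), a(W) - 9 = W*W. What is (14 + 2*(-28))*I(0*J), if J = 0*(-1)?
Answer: 0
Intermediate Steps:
J = 0
a(W) = 9 + W**2 (a(W) = 9 + W*W = 9 + W**2)
I(P) = -5*P*(36 + 4*P**2) (I(P) = ((((9 + P**2)*(-2))*(-2))*P)*(-5) = (((-18 - 2*P**2)*(-2))*P)*(-5) = ((36 + 4*P**2)*P)*(-5) = (P*(36 + 4*P**2))*(-5) = -5*P*(36 + 4*P**2))
(14 + 2*(-28))*I(0*J) = (14 + 2*(-28))*(-20*0*0*(9 + (0*0)**2)) = (14 - 56)*(-20*0*(9 + 0**2)) = -(-840)*0*(9 + 0) = -(-840)*0*9 = -42*0 = 0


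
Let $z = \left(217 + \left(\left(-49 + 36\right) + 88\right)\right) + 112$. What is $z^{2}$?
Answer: $163216$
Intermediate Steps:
$z = 404$ ($z = \left(217 + \left(-13 + 88\right)\right) + 112 = \left(217 + 75\right) + 112 = 292 + 112 = 404$)
$z^{2} = 404^{2} = 163216$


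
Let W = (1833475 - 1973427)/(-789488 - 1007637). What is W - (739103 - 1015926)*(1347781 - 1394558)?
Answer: -23270880817930923/1797125 ≈ -1.2949e+10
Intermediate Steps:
W = 139952/1797125 (W = -139952/(-1797125) = -139952*(-1/1797125) = 139952/1797125 ≈ 0.077875)
W - (739103 - 1015926)*(1347781 - 1394558) = 139952/1797125 - (739103 - 1015926)*(1347781 - 1394558) = 139952/1797125 - (-276823)*(-46777) = 139952/1797125 - 1*12948949471 = 139952/1797125 - 12948949471 = -23270880817930923/1797125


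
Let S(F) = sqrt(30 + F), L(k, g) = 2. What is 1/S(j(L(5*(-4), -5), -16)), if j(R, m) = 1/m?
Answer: 4*sqrt(479)/479 ≈ 0.18276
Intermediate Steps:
1/S(j(L(5*(-4), -5), -16)) = 1/(sqrt(30 + 1/(-16))) = 1/(sqrt(30 - 1/16)) = 1/(sqrt(479/16)) = 1/(sqrt(479)/4) = 4*sqrt(479)/479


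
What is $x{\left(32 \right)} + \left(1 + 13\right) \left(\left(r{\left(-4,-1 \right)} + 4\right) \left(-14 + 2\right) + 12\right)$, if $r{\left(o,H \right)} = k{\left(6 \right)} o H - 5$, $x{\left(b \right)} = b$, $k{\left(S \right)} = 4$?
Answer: $-2320$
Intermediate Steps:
$r{\left(o,H \right)} = -5 + 4 H o$ ($r{\left(o,H \right)} = 4 o H - 5 = 4 H o - 5 = -5 + 4 H o$)
$x{\left(32 \right)} + \left(1 + 13\right) \left(\left(r{\left(-4,-1 \right)} + 4\right) \left(-14 + 2\right) + 12\right) = 32 + \left(1 + 13\right) \left(\left(\left(-5 + 4 \left(-1\right) \left(-4\right)\right) + 4\right) \left(-14 + 2\right) + 12\right) = 32 + 14 \left(\left(\left(-5 + 16\right) + 4\right) \left(-12\right) + 12\right) = 32 + 14 \left(\left(11 + 4\right) \left(-12\right) + 12\right) = 32 + 14 \left(15 \left(-12\right) + 12\right) = 32 + 14 \left(-180 + 12\right) = 32 + 14 \left(-168\right) = 32 - 2352 = -2320$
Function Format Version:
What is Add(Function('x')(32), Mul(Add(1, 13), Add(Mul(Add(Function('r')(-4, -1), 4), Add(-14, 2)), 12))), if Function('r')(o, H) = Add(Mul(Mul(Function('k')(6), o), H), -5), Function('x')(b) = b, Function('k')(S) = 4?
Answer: -2320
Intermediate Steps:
Function('r')(o, H) = Add(-5, Mul(4, H, o)) (Function('r')(o, H) = Add(Mul(Mul(4, o), H), -5) = Add(Mul(4, H, o), -5) = Add(-5, Mul(4, H, o)))
Add(Function('x')(32), Mul(Add(1, 13), Add(Mul(Add(Function('r')(-4, -1), 4), Add(-14, 2)), 12))) = Add(32, Mul(Add(1, 13), Add(Mul(Add(Add(-5, Mul(4, -1, -4)), 4), Add(-14, 2)), 12))) = Add(32, Mul(14, Add(Mul(Add(Add(-5, 16), 4), -12), 12))) = Add(32, Mul(14, Add(Mul(Add(11, 4), -12), 12))) = Add(32, Mul(14, Add(Mul(15, -12), 12))) = Add(32, Mul(14, Add(-180, 12))) = Add(32, Mul(14, -168)) = Add(32, -2352) = -2320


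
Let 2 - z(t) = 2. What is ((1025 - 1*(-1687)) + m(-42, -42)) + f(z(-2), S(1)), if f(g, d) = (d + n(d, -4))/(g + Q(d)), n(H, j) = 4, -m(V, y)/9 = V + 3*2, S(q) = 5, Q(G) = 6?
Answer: 6075/2 ≈ 3037.5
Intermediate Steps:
z(t) = 0 (z(t) = 2 - 1*2 = 2 - 2 = 0)
m(V, y) = -54 - 9*V (m(V, y) = -9*(V + 3*2) = -9*(V + 6) = -9*(6 + V) = -54 - 9*V)
f(g, d) = (4 + d)/(6 + g) (f(g, d) = (d + 4)/(g + 6) = (4 + d)/(6 + g))
((1025 - 1*(-1687)) + m(-42, -42)) + f(z(-2), S(1)) = ((1025 - 1*(-1687)) + (-54 - 9*(-42))) + (4 + 5)/(6 + 0) = ((1025 + 1687) + (-54 + 378)) + 9/6 = (2712 + 324) + (⅙)*9 = 3036 + 3/2 = 6075/2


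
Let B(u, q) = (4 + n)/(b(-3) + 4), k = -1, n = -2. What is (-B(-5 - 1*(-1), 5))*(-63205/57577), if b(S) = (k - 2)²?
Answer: 126410/748501 ≈ 0.16888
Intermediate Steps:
b(S) = 9 (b(S) = (-1 - 2)² = (-3)² = 9)
B(u, q) = 2/13 (B(u, q) = (4 - 2)/(9 + 4) = 2/13)
(-B(-5 - 1*(-1), 5))*(-63205/57577) = (-1*2/13)*(-63205/57577) = -(-126410)/(13*57577) = -2/13*(-63205/57577) = 126410/748501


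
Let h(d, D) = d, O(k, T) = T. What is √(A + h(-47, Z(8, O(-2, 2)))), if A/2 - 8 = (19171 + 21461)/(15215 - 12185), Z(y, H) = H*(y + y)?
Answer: I*√1066055/505 ≈ 2.0446*I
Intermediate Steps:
Z(y, H) = 2*H*y (Z(y, H) = H*(2*y) = 2*H*y)
A = 21624/505 (A = 16 + 2*((19171 + 21461)/(15215 - 12185)) = 16 + 2*(40632/3030) = 16 + 2*(40632*(1/3030)) = 16 + 2*(6772/505) = 16 + 13544/505 = 21624/505 ≈ 42.820)
√(A + h(-47, Z(8, O(-2, 2)))) = √(21624/505 - 47) = √(-2111/505) = I*√1066055/505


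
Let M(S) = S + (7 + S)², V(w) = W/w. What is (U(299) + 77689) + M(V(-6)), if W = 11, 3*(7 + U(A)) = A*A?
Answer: 3870259/36 ≈ 1.0751e+5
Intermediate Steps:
U(A) = -7 + A²/3 (U(A) = -7 + (A*A)/3 = -7 + A²/3)
V(w) = 11/w
(U(299) + 77689) + M(V(-6)) = ((-7 + (⅓)*299²) + 77689) + (11/(-6) + (7 + 11/(-6))²) = ((-7 + (⅓)*89401) + 77689) + (11*(-⅙) + (7 + 11*(-⅙))²) = ((-7 + 89401/3) + 77689) + (-11/6 + (7 - 11/6)²) = (89380/3 + 77689) + (-11/6 + (31/6)²) = 322447/3 + (-11/6 + 961/36) = 322447/3 + 895/36 = 3870259/36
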